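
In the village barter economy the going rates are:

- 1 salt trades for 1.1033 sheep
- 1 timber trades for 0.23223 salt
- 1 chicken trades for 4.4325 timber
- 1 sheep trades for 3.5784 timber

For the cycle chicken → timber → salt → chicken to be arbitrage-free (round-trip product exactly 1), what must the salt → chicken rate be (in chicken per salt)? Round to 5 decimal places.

Known legs of the cycle: 4.4325 × 0.23223 = 1.029359475
For no arbitrage the full-cycle product must be 1, so the missing rate is 1 / 1.029359475 ≈ 0.9714779.

0.97148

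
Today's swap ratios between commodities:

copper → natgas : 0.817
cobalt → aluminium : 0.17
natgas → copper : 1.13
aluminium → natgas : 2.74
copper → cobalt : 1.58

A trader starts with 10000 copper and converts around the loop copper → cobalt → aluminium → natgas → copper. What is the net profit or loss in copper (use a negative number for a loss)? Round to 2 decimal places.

-1683.61

10000 copper × 1.58 = 15800 cobalt
15800 cobalt × 0.17 = 2686 aluminium
2686 aluminium × 2.74 = 7359.64 natgas
7359.64 natgas × 1.13 = 8316.3932 copper
Net change: 8316.3932 − 10000 = -1683.6068 copper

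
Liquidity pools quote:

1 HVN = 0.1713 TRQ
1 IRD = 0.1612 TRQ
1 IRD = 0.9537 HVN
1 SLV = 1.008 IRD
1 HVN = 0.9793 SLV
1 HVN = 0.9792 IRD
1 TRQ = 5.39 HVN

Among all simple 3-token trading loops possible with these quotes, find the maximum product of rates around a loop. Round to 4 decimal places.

0.9414

IRD→HVN→SLV→IRD: 0.9537 × 0.9793 × 1.008 = 0.94143
IRD→TRQ→HVN→IRD: 0.1612 × 5.39 × 0.9792 = 0.85080
Maximum is IRD→HVN→SLV→IRD at 0.9414; no arbitrage — every cycle loses value.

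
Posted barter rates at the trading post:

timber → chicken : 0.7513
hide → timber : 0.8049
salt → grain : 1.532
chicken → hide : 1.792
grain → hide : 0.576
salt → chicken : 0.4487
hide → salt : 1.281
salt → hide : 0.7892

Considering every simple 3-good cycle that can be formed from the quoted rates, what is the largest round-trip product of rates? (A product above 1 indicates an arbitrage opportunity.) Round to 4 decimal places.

hide→salt→grain→hide: 1.281 × 1.532 × 0.576 = 1.13040
hide→timber→chicken→hide: 0.8049 × 0.7513 × 1.792 = 1.08366
hide→salt→chicken→hide: 1.281 × 0.4487 × 1.792 = 1.03001
Maximum is hide→salt→grain→hide at 1.1304; arbitrage exists.

1.1304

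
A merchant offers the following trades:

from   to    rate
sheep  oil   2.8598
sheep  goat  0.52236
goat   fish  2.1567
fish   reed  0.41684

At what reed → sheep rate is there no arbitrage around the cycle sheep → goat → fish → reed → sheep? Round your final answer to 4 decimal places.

2.1295

Known legs of the cycle: 0.52236 × 2.1567 × 0.41684 = 0.46960102779408
For no arbitrage the full-cycle product must be 1, so the missing rate is 1 / 0.46960102779408 ≈ 2.129467.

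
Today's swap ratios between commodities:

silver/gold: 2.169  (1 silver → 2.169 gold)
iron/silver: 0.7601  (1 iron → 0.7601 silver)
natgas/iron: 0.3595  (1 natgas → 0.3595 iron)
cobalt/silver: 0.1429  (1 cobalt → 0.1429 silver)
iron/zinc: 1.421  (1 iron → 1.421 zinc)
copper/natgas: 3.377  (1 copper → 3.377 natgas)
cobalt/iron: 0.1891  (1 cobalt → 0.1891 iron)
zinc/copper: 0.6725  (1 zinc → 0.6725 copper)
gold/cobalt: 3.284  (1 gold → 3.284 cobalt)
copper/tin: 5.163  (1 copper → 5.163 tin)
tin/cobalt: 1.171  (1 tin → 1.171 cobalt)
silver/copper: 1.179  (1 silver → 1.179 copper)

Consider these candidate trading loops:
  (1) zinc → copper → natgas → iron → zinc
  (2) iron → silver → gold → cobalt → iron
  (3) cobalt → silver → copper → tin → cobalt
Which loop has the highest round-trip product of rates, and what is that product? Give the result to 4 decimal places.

(1) 0.6725 × 3.377 × 0.3595 × 1.421 = 1.16016
(2) 0.7601 × 2.169 × 3.284 × 0.1891 = 1.02382
(3) 0.1429 × 1.179 × 5.163 × 1.171 = 1.01860
Highest is cycle (1) at 1.1602 (>1, arbitrage).

1.1602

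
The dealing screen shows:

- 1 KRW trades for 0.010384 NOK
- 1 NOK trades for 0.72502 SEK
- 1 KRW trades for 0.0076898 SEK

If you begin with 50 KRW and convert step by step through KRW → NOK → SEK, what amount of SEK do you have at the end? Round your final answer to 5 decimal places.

50 KRW × 0.010384 = 0.5192 NOK
0.5192 NOK × 0.72502 = 0.376430384 SEK

0.37643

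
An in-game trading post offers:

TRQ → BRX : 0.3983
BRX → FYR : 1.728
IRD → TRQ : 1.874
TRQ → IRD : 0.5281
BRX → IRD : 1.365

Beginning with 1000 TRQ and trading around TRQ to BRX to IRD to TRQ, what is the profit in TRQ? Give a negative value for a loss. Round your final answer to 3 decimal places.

18.855

1000 TRQ × 0.3983 = 398.3 BRX
398.3 BRX × 1.365 = 543.6795 IRD
543.6795 IRD × 1.874 = 1018.855383 TRQ
Net change: 1018.855383 − 1000 = 18.855383 TRQ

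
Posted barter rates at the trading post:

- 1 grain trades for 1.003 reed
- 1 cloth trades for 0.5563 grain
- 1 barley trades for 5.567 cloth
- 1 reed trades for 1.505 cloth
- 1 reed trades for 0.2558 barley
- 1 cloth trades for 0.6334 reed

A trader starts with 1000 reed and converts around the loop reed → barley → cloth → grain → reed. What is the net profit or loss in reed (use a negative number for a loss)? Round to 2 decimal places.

1000 reed × 0.2558 = 255.8 barley
255.8 barley × 5.567 = 1424.0386 cloth
1424.0386 cloth × 0.5563 = 792.19267318 grain
792.19267318 grain × 1.003 = 794.56925119954 reed
Net change: 794.56925119954 − 1000 = -205.43074880046 reed

-205.43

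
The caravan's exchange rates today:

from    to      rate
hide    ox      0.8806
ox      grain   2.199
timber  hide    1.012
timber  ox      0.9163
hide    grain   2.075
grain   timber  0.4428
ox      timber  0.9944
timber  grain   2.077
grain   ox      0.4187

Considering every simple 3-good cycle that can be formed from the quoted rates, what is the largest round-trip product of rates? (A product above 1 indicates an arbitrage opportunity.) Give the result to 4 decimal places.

hide→grain→timber→hide: 2.075 × 0.4428 × 1.012 = 0.92984
grain→timber→ox→grain: 0.4428 × 0.9163 × 2.199 = 0.89222
hide→ox→timber→hide: 0.8806 × 0.9944 × 1.012 = 0.88618
grain→ox→timber→grain: 0.4187 × 0.9944 × 2.077 = 0.86477
Maximum is hide→grain→timber→hide at 0.9298; no arbitrage — every cycle loses value.

0.9298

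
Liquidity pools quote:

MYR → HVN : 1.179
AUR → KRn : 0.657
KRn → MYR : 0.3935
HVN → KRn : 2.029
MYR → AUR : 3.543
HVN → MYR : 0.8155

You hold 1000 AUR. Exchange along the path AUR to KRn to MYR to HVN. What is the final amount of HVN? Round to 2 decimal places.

1000 AUR × 0.657 = 657 KRn
657 KRn × 0.3935 = 258.5295 MYR
258.5295 MYR × 1.179 = 304.8062805 HVN

304.81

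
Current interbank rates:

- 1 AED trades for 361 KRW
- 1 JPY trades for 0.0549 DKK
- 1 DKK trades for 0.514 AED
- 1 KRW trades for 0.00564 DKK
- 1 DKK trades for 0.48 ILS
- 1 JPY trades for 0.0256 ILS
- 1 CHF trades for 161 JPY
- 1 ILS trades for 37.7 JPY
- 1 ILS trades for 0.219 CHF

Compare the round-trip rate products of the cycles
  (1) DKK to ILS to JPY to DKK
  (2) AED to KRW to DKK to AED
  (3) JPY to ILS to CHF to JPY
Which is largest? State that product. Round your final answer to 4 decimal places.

(1) 0.48 × 37.7 × 0.0549 = 0.99347
(2) 361 × 0.00564 × 0.514 = 1.04652
(3) 0.0256 × 0.219 × 161 = 0.90263
Highest is cycle (2) at 1.0465 (>1, arbitrage).

1.0465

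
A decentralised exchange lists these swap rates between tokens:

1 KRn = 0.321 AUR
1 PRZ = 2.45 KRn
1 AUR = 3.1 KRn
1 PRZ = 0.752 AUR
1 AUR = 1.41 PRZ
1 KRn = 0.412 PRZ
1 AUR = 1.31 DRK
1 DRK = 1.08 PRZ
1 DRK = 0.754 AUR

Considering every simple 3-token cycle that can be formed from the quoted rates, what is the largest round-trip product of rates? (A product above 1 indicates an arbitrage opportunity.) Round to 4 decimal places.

AUR→PRZ→KRn→AUR: 1.41 × 2.45 × 0.321 = 1.10889
AUR→DRK→PRZ→AUR: 1.31 × 1.08 × 0.752 = 1.06393
AUR→KRn→PRZ→AUR: 3.1 × 0.412 × 0.752 = 0.96045
Maximum is AUR→PRZ→KRn→AUR at 1.1089; arbitrage exists.

1.1089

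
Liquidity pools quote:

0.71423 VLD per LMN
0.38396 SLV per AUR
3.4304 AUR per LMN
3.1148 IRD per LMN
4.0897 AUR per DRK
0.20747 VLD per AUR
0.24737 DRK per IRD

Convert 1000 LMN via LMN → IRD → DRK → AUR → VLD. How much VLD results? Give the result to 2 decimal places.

1000 LMN × 3.1148 = 3114.8 IRD
3114.8 IRD × 0.24737 = 770.508076 DRK
770.508076 DRK × 4.0897 = 3151.1468784172 AUR
3151.1468784172 AUR × 0.20747 = 653.768442865216484 VLD

653.77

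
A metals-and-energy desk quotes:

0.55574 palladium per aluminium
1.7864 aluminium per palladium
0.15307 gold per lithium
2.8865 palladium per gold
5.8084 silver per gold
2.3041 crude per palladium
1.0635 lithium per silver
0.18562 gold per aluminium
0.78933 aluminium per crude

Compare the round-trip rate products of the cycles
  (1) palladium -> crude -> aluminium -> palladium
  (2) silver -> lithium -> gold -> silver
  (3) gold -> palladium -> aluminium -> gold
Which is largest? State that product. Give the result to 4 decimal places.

1.0107

(1) 2.3041 × 0.78933 × 0.55574 = 1.01072
(2) 1.0635 × 0.15307 × 5.8084 = 0.94555
(3) 2.8865 × 1.7864 × 0.18562 = 0.95714
Highest is cycle (1) at 1.0107 (>1, arbitrage).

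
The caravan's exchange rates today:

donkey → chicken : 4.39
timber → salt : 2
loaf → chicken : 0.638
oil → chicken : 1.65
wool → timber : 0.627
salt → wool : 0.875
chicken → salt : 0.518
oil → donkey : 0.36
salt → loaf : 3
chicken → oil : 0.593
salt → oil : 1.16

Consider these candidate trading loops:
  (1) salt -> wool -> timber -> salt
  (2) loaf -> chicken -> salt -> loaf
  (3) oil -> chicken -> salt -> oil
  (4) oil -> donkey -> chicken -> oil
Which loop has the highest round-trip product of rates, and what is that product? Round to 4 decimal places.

1.0973

(1) 0.875 × 0.627 × 2 = 1.09725
(2) 0.638 × 0.518 × 3 = 0.99145
(3) 1.65 × 0.518 × 1.16 = 0.99145
(4) 0.36 × 4.39 × 0.593 = 0.93718
Highest is cycle (1) at 1.0973 (>1, arbitrage).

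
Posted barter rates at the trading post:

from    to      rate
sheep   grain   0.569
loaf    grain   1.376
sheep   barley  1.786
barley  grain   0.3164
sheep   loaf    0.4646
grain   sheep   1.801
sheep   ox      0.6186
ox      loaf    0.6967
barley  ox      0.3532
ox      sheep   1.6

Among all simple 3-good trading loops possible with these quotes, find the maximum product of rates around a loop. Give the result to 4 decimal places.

1.1514

sheep→loaf→grain→sheep: 0.4646 × 1.376 × 1.801 = 1.15136
sheep→barley→grain→sheep: 1.786 × 0.3164 × 1.801 = 1.01773
sheep→barley→ox→sheep: 1.786 × 0.3532 × 1.6 = 1.00930
Maximum is sheep→loaf→grain→sheep at 1.1514; arbitrage exists.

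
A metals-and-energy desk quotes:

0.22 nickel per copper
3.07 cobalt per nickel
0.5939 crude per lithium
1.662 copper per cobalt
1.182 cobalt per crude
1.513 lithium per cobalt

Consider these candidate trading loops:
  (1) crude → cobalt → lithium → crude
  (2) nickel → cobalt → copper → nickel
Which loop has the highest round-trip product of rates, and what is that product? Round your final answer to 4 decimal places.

(1) 1.182 × 1.513 × 0.5939 = 1.06211
(2) 3.07 × 1.662 × 0.22 = 1.12251
Highest is cycle (2) at 1.1225 (>1, arbitrage).

1.1225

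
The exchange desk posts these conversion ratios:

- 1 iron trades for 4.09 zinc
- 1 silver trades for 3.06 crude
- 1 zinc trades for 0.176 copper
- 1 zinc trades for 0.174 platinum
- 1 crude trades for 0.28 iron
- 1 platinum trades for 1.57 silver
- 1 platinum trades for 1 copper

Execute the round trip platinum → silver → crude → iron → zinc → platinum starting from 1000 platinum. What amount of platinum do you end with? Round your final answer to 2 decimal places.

1000 platinum × 1.57 = 1570 silver
1570 silver × 3.06 = 4804.2 crude
4804.2 crude × 0.28 = 1345.176 iron
1345.176 iron × 4.09 = 5501.76984 zinc
5501.76984 zinc × 0.174 = 957.30795216 platinum

957.31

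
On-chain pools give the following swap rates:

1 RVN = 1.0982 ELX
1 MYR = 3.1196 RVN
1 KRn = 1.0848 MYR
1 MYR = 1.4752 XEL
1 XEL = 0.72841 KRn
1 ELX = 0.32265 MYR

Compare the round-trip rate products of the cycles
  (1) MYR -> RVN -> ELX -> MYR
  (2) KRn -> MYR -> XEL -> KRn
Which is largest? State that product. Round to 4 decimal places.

1.1657

(1) 3.1196 × 1.0982 × 0.32265 = 1.10538
(2) 1.0848 × 1.4752 × 0.72841 = 1.16567
Highest is cycle (2) at 1.1657 (>1, arbitrage).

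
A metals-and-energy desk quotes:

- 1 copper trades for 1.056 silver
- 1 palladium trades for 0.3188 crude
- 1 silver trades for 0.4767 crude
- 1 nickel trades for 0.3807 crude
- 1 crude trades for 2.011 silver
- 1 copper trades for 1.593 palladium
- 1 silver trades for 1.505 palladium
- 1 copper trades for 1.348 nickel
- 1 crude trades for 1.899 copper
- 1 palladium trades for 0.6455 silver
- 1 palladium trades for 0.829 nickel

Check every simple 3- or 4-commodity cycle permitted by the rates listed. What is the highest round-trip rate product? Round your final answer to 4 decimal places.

copper→nickel→crude→copper: 1.348 × 0.3807 × 1.899 = 0.97454
palladium→crude→silver→palladium: 0.3188 × 2.011 × 1.505 = 0.96487
copper→palladium→crude→copper: 1.593 × 0.3188 × 1.899 = 0.96440
copper→silver→palladium→crude→copper: 1.056 × 1.505 × 0.3188 × 1.899 = 0.96215
copper→silver→crude→copper: 1.056 × 0.4767 × 1.899 = 0.95595
palladium→nickel→crude→silver→palladium: 0.829 × 0.3807 × 2.011 × 1.505 = 0.95518
copper→palladium→nickel→crude→copper: 1.593 × 0.829 × 0.3807 × 1.899 = 0.95472
copper→palladium→silver→crude→copper: 1.593 × 0.6455 × 0.4767 × 1.899 = 0.93086
Maximum is copper→nickel→crude→copper at 0.9745; no arbitrage — every cycle loses value.

0.9745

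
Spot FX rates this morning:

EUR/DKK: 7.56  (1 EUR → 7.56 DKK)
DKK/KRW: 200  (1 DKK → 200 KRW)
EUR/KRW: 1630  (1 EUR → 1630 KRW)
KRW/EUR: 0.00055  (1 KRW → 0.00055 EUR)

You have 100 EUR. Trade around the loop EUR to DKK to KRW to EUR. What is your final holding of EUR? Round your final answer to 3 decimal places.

83.160

100 EUR × 7.56 = 756 DKK
756 DKK × 200 = 151200 KRW
151200 KRW × 0.00055 = 83.16 EUR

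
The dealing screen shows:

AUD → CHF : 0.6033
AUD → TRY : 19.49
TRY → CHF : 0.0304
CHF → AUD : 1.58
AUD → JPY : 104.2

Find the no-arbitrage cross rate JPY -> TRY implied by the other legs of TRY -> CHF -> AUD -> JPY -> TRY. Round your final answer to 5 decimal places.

Known legs of the cycle: 0.0304 × 1.58 × 104.2 = 5.0049344
For no arbitrage the full-cycle product must be 1, so the missing rate is 1 / 5.0049344 ≈ 0.1998028.

0.19980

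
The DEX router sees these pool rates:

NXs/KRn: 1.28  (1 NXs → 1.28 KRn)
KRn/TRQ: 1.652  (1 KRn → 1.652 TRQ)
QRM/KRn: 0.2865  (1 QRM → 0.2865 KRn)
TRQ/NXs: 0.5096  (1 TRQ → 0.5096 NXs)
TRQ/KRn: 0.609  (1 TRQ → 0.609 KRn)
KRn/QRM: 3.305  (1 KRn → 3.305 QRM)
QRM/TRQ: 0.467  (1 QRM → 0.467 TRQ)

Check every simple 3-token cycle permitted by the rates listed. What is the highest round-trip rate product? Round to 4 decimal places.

1.0776

KRn→TRQ→NXs→KRn: 1.652 × 0.5096 × 1.28 = 1.07758
QRM→TRQ→KRn→QRM: 0.467 × 0.609 × 3.305 = 0.93995
Maximum is KRn→TRQ→NXs→KRn at 1.0776; arbitrage exists.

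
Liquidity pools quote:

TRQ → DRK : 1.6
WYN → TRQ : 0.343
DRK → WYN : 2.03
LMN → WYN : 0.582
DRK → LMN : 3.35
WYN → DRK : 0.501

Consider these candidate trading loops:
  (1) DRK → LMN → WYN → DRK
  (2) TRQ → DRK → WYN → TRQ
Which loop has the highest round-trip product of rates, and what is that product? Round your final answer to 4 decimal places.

1.1141

(1) 3.35 × 0.582 × 0.501 = 0.97680
(2) 1.6 × 2.03 × 0.343 = 1.11406
Highest is cycle (2) at 1.1141 (>1, arbitrage).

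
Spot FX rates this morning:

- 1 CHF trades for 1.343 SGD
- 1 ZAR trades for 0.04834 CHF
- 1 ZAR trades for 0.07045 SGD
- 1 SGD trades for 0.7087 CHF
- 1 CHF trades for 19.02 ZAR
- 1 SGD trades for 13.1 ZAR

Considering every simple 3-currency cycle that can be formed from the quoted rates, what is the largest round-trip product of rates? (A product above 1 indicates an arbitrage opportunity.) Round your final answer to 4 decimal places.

0.9496

SGD→CHF→ZAR→SGD: 0.7087 × 19.02 × 0.07045 = 0.94963
SGD→ZAR→CHF→SGD: 13.1 × 0.04834 × 1.343 = 0.85046
Maximum is SGD→CHF→ZAR→SGD at 0.9496; no arbitrage — every cycle loses value.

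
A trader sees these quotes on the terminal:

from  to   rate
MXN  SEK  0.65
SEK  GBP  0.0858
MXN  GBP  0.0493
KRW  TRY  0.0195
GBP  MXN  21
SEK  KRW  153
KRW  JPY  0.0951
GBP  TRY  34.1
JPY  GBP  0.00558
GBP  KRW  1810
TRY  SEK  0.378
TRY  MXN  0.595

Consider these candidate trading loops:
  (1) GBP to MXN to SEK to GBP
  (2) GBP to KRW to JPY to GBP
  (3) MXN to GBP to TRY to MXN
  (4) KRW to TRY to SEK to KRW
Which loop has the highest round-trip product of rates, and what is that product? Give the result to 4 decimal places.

(1) 21 × 0.65 × 0.0858 = 1.17117
(2) 1810 × 0.0951 × 0.00558 = 0.96049
(3) 0.0493 × 34.1 × 0.595 = 1.00027
(4) 0.0195 × 0.378 × 153 = 1.12776
Highest is cycle (1) at 1.1712 (>1, arbitrage).

1.1712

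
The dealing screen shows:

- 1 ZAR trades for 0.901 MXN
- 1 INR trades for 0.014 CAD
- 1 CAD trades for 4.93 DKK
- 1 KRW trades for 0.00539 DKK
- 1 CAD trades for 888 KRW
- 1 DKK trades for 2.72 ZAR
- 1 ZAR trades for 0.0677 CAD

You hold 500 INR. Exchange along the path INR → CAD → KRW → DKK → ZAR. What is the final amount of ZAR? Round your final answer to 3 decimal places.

91.132

500 INR × 0.014 = 7 CAD
7 CAD × 888 = 6216 KRW
6216 KRW × 0.00539 = 33.50424 DKK
33.50424 DKK × 2.72 = 91.1315328 ZAR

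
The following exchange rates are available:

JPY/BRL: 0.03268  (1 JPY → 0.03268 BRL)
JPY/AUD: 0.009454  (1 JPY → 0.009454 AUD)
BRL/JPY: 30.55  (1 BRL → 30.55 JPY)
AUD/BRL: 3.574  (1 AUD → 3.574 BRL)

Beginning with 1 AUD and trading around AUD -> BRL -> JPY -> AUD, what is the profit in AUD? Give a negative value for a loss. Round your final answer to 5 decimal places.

1 AUD × 3.574 = 3.574 BRL
3.574 BRL × 30.55 = 109.1857 JPY
109.1857 JPY × 0.009454 = 1.0322416078 AUD
Net change: 1.0322416078 − 1 = 0.0322416078 AUD

0.03224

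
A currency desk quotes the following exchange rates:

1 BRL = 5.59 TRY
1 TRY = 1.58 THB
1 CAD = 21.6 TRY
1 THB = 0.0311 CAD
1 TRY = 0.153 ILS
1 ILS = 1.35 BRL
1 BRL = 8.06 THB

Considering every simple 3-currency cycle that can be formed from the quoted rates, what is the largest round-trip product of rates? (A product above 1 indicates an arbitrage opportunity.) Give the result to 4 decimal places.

TRY→ILS→BRL→TRY: 0.153 × 1.35 × 5.59 = 1.15461
TRY→THB→CAD→TRY: 1.58 × 0.0311 × 21.6 = 1.06138
Maximum is TRY→ILS→BRL→TRY at 1.1546; arbitrage exists.

1.1546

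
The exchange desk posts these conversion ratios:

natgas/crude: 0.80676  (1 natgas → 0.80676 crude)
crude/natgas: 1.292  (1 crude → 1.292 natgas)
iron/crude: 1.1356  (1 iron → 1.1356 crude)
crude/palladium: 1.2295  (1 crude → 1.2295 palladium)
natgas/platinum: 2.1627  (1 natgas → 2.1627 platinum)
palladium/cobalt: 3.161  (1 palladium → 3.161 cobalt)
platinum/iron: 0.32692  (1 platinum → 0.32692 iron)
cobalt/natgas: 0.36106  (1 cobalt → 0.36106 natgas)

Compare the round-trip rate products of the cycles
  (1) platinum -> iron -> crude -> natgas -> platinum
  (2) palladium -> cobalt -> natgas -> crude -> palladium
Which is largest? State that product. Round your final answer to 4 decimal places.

1.1321

(1) 0.32692 × 1.1356 × 1.292 × 2.1627 = 1.03735
(2) 3.161 × 0.36106 × 0.80676 × 1.2295 = 1.13208
Highest is cycle (2) at 1.1321 (>1, arbitrage).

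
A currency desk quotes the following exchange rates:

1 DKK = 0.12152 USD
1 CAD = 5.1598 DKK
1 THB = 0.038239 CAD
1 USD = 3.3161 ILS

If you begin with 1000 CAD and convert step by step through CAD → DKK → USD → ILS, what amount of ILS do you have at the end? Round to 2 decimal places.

1000 CAD × 5.1598 = 5159.8 DKK
5159.8 DKK × 0.12152 = 627.018896 USD
627.018896 USD × 3.3161 = 2079.2573610256 ILS

2079.26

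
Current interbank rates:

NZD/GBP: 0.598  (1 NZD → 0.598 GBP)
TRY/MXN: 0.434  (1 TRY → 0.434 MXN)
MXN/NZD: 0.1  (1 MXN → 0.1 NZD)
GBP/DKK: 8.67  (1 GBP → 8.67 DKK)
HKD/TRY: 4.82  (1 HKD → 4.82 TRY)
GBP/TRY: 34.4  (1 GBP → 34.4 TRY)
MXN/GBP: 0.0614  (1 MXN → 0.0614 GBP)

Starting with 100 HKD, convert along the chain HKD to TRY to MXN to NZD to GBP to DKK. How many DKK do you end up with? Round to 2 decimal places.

108.46

100 HKD × 4.82 = 482 TRY
482 TRY × 0.434 = 209.188 MXN
209.188 MXN × 0.1 = 20.9188 NZD
20.9188 NZD × 0.598 = 12.5094424 GBP
12.5094424 GBP × 8.67 = 108.456865608 DKK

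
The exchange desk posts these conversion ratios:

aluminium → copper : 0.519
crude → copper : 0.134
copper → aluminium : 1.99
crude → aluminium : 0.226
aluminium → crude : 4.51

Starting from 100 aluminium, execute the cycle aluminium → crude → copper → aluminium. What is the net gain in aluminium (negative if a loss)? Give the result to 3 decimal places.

100 aluminium × 4.51 = 451 crude
451 crude × 0.134 = 60.434 copper
60.434 copper × 1.99 = 120.26366 aluminium
Net change: 120.26366 − 100 = 20.26366 aluminium

20.264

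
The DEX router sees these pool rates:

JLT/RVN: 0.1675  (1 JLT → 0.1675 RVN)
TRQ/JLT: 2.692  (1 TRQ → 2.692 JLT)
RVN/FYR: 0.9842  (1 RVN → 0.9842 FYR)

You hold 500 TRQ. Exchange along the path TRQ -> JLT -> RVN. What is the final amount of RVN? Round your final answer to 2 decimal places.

500 TRQ × 2.692 = 1346 JLT
1346 JLT × 0.1675 = 225.455 RVN

225.46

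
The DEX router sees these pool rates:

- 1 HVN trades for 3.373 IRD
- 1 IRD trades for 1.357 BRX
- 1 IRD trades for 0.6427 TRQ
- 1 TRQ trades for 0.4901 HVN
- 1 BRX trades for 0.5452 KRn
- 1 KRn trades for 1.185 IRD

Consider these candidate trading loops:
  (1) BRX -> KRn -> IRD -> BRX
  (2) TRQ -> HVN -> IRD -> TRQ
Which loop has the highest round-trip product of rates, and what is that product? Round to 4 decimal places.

1.0625

(1) 0.5452 × 1.185 × 1.357 = 0.87671
(2) 0.4901 × 3.373 × 0.6427 = 1.06245
Highest is cycle (2) at 1.0625 (>1, arbitrage).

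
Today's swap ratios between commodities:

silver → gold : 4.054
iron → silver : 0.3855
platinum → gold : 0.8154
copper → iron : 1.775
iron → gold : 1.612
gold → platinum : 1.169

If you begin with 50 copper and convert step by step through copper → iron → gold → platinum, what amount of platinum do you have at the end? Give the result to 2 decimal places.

50 copper × 1.775 = 88.75 iron
88.75 iron × 1.612 = 143.065 gold
143.065 gold × 1.169 = 167.242985 platinum

167.24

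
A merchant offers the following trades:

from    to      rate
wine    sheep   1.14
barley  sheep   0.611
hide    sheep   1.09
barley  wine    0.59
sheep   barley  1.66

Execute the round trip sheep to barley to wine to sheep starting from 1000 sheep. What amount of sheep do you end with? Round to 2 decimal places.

1000 sheep × 1.66 = 1660 barley
1660 barley × 0.59 = 979.4 wine
979.4 wine × 1.14 = 1116.516 sheep

1116.52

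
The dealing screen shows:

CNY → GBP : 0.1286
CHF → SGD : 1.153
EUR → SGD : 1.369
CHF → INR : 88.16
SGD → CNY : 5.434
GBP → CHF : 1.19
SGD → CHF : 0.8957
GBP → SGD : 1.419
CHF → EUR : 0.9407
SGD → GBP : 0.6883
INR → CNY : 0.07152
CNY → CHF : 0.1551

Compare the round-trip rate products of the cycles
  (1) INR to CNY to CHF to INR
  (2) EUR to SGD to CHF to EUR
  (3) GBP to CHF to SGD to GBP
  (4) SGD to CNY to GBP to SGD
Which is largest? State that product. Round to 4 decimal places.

(1) 0.07152 × 0.1551 × 88.16 = 0.97794
(2) 1.369 × 0.8957 × 0.9407 = 1.15350
(3) 1.19 × 1.153 × 0.6883 = 0.94440
(4) 5.434 × 0.1286 × 1.419 = 0.99161
Highest is cycle (2) at 1.1535 (>1, arbitrage).

1.1535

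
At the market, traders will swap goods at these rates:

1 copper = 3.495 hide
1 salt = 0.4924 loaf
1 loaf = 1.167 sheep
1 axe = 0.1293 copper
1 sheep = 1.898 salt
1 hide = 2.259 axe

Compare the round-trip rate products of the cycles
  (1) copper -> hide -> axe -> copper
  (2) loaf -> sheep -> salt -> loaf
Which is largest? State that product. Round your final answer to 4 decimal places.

1.0906

(1) 3.495 × 2.259 × 0.1293 = 1.02085
(2) 1.167 × 1.898 × 0.4924 = 1.09065
Highest is cycle (2) at 1.0906 (>1, arbitrage).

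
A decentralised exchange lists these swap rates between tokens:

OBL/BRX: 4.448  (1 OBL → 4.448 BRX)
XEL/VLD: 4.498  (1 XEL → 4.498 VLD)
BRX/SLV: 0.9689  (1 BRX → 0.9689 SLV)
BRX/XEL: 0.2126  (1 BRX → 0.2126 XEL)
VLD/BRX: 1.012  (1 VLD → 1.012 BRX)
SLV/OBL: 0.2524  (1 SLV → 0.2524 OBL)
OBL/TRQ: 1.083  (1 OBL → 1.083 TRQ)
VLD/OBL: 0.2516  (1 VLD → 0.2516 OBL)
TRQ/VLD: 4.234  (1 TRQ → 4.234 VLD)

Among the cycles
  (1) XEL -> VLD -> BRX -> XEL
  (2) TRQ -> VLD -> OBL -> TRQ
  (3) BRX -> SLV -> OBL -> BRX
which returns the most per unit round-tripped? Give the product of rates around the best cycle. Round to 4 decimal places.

1.1537

(1) 4.498 × 1.012 × 0.2126 = 0.96775
(2) 4.234 × 0.2516 × 1.083 = 1.15369
(3) 0.9689 × 0.2524 × 4.448 = 1.08776
Highest is cycle (2) at 1.1537 (>1, arbitrage).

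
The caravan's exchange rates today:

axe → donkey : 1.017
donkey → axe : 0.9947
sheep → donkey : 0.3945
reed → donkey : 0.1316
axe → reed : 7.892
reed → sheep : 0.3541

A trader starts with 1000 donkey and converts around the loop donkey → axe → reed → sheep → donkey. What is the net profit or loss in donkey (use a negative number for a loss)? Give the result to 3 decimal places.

96.610

1000 donkey × 0.9947 = 994.7 axe
994.7 axe × 7.892 = 7850.1724 reed
7850.1724 reed × 0.3541 = 2779.74604684 sheep
2779.74604684 sheep × 0.3945 = 1096.60981547838 donkey
Net change: 1096.60981547838 − 1000 = 96.60981547838 donkey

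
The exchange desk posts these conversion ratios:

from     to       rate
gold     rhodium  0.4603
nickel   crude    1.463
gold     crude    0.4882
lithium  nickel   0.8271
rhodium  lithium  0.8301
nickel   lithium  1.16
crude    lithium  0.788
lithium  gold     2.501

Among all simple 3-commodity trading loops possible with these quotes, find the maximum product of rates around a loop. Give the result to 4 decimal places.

lithium→gold→crude→lithium: 2.501 × 0.4882 × 0.788 = 0.96214
lithium→gold→rhodium→lithium: 2.501 × 0.4603 × 0.8301 = 0.95562
lithium→nickel→crude→lithium: 0.8271 × 1.463 × 0.788 = 0.95352
Maximum is lithium→gold→crude→lithium at 0.9621; no arbitrage — every cycle loses value.

0.9621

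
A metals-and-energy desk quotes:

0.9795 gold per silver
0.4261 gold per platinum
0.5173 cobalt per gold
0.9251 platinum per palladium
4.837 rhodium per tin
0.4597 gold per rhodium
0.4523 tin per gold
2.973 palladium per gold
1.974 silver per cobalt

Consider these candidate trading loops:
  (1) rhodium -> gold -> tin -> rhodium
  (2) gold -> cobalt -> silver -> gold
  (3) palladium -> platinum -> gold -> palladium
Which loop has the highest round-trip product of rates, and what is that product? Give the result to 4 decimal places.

1.1719

(1) 0.4597 × 0.4523 × 4.837 = 1.00572
(2) 0.5173 × 1.974 × 0.9795 = 1.00022
(3) 0.9251 × 0.4261 × 2.973 = 1.17191
Highest is cycle (3) at 1.1719 (>1, arbitrage).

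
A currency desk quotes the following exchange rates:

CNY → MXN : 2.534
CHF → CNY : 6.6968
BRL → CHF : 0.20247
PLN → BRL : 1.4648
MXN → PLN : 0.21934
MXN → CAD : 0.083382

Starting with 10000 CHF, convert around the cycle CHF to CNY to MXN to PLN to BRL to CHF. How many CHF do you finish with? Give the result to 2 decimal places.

10000 CHF × 6.6968 = 66968 CNY
66968 CNY × 2.534 = 169696.912 MXN
169696.912 MXN × 0.21934 = 37221.32067808 PLN
37221.32067808 PLN × 1.4648 = 54521.790529251584 BRL
54521.790529251584 BRL × 0.20247 = 11039.02692845756821248 CHF

11039.03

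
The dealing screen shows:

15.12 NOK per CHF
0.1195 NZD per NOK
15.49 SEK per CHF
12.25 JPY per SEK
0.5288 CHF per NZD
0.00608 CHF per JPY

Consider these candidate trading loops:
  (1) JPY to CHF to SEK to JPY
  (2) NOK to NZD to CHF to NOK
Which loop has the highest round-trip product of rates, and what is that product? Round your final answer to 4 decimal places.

(1) 0.00608 × 15.49 × 12.25 = 1.15370
(2) 0.1195 × 0.5288 × 15.12 = 0.95546
Highest is cycle (1) at 1.1537 (>1, arbitrage).

1.1537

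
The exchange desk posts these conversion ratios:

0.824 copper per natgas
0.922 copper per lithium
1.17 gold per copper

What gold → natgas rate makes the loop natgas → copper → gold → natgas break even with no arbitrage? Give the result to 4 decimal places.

1.0373

Known legs of the cycle: 0.824 × 1.17 = 0.96408
For no arbitrage the full-cycle product must be 1, so the missing rate is 1 / 0.96408 ≈ 1.037258.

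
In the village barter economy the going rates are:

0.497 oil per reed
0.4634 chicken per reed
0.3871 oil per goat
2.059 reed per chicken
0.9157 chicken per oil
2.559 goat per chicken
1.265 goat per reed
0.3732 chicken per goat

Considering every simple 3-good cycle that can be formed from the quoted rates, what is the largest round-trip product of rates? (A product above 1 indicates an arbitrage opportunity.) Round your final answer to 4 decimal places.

0.9720

goat→chicken→reed→goat: 0.3732 × 2.059 × 1.265 = 0.97205
oil→chicken→reed→oil: 0.9157 × 2.059 × 0.497 = 0.93706
goat→oil→chicken→goat: 0.3871 × 0.9157 × 2.559 = 0.90708
Maximum is goat→chicken→reed→goat at 0.9720; no arbitrage — every cycle loses value.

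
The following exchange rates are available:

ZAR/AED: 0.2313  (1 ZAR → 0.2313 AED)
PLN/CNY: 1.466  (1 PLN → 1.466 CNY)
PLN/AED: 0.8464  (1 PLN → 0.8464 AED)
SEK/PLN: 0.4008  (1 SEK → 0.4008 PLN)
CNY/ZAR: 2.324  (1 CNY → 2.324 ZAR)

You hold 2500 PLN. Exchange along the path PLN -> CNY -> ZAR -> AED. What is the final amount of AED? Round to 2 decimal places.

1970.09

2500 PLN × 1.466 = 3665 CNY
3665 CNY × 2.324 = 8517.46 ZAR
8517.46 ZAR × 0.2313 = 1970.088498 AED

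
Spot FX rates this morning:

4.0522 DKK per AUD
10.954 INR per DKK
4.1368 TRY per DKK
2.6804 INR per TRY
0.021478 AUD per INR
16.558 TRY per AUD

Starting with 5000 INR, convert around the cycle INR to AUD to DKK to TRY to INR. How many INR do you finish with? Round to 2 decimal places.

4825.24

5000 INR × 0.021478 = 107.39 AUD
107.39 AUD × 4.0522 = 435.165758 DKK
435.165758 DKK × 4.1368 = 1800.1937076944 TRY
1800.1937076944 TRY × 2.6804 = 4825.23921410406976 INR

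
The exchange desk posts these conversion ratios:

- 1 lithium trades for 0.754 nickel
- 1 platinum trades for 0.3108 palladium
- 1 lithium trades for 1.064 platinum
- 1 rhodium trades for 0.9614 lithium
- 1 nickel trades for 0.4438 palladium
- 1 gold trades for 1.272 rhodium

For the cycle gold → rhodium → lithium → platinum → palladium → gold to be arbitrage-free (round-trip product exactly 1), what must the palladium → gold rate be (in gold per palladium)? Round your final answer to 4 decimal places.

2.4728

Known legs of the cycle: 1.272 × 0.9614 × 1.064 × 0.3108 = 0.40440253303296
For no arbitrage the full-cycle product must be 1, so the missing rate is 1 / 0.40440253303296 ≈ 2.472784.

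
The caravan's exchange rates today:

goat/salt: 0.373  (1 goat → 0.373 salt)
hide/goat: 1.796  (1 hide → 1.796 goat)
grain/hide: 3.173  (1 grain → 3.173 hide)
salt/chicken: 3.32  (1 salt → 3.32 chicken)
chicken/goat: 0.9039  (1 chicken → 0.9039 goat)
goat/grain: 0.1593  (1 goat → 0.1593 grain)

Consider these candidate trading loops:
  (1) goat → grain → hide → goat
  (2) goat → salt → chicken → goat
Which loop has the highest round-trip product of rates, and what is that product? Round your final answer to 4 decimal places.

1.1194

(1) 0.1593 × 3.173 × 1.796 = 0.90780
(2) 0.373 × 3.32 × 0.9039 = 1.11935
Highest is cycle (2) at 1.1194 (>1, arbitrage).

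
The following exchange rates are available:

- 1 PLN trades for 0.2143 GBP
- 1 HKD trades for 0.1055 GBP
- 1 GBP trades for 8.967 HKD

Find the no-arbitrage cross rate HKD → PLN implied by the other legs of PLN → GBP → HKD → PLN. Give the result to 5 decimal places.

0.52039

Known legs of the cycle: 0.2143 × 8.967 = 1.9216281
For no arbitrage the full-cycle product must be 1, so the missing rate is 1 / 1.9216281 ≈ 0.5203921.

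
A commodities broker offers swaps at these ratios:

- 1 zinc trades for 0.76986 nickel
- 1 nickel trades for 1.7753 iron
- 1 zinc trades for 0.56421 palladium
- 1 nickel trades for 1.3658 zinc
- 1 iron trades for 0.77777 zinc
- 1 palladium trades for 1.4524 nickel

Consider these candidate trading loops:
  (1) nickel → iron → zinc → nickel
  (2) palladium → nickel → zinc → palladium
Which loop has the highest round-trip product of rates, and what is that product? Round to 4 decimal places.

1.1192

(1) 1.7753 × 0.77777 × 0.76986 = 1.06300
(2) 1.4524 × 1.3658 × 0.56421 = 1.11922
Highest is cycle (2) at 1.1192 (>1, arbitrage).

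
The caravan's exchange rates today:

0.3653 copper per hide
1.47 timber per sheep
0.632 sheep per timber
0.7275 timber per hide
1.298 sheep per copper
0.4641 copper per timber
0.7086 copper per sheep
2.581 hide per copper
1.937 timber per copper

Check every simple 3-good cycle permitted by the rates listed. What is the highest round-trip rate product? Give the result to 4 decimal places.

0.8855

copper→sheep→timber→copper: 1.298 × 1.47 × 0.4641 = 0.88553
copper→hide→timber→copper: 2.581 × 0.7275 × 0.4641 = 0.87143
copper→timber→sheep→copper: 1.937 × 0.632 × 0.7086 = 0.86746
Maximum is copper→sheep→timber→copper at 0.8855; no arbitrage — every cycle loses value.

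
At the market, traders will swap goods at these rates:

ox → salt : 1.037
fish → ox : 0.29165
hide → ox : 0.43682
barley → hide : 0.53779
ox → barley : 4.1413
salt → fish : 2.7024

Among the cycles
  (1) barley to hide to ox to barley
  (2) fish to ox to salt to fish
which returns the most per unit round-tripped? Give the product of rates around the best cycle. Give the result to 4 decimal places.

(1) 0.53779 × 0.43682 × 4.1413 = 0.97286
(2) 0.29165 × 1.037 × 2.7024 = 0.81732
Highest is cycle (1) at 0.9729 (≤1, no arbitrage).

0.9729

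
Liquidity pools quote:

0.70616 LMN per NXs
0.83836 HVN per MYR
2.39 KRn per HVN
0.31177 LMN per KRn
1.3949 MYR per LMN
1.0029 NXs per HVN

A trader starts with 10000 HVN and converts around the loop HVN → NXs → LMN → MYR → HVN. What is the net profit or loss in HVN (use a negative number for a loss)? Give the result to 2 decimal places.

10000 HVN × 1.0029 = 10029 NXs
10029 NXs × 0.70616 = 7082.07864 LMN
7082.07864 LMN × 1.3949 = 9878.791494936 MYR
9878.791494936 MYR × 0.83836 = 8281.98363769454496 HVN
Net change: 8281.98363769454496 − 10000 = -1718.01636230545504 HVN

-1718.02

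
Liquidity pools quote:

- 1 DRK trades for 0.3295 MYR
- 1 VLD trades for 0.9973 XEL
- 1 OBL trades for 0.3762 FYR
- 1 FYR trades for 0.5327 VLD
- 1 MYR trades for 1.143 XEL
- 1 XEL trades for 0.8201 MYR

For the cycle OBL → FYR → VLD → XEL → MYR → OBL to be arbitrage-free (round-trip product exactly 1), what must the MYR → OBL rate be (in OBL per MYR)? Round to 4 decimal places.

Known legs of the cycle: 0.3762 × 0.5327 × 0.9973 × 0.8201 = 0.1639057234131702
For no arbitrage the full-cycle product must be 1, so the missing rate is 1 / 0.1639057234131702 ≈ 6.101068.

6.1011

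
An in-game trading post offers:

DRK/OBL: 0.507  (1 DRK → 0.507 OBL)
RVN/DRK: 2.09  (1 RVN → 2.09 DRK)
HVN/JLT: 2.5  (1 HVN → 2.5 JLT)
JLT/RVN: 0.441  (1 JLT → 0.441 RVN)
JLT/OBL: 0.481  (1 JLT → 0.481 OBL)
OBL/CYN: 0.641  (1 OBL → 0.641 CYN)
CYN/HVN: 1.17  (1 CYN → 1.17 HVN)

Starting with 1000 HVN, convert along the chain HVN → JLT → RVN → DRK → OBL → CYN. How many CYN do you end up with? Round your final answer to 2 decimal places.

1000 HVN × 2.5 = 2500 JLT
2500 JLT × 0.441 = 1102.5 RVN
1102.5 RVN × 2.09 = 2304.225 DRK
2304.225 DRK × 0.507 = 1168.242075 OBL
1168.242075 OBL × 0.641 = 748.843170075 CYN

748.84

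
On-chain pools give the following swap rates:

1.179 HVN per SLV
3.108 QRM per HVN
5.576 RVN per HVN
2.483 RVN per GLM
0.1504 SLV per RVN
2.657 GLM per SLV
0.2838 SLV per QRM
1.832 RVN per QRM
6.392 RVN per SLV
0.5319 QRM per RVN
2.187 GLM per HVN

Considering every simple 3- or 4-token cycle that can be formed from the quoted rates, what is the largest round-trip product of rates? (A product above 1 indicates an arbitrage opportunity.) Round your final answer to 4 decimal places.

SLV→HVN→QRM→SLV: 1.179 × 3.108 × 0.2838 = 1.03994
SLV→HVN→QRM→RVN→SLV: 1.179 × 3.108 × 1.832 × 0.1504 = 1.00964
SLV→GLM→RVN→QRM→SLV: 2.657 × 2.483 × 0.5319 × 0.2838 = 0.99589
SLV→HVN→RVN→QRM→SLV: 1.179 × 5.576 × 0.5319 × 0.2838 = 0.99238
SLV→GLM→RVN→SLV: 2.657 × 2.483 × 0.1504 = 0.99224
SLV→HVN→RVN→SLV: 1.179 × 5.576 × 0.1504 = 0.98875
SLV→RVN→QRM→SLV: 6.392 × 0.5319 × 0.2838 = 0.96489
SLV→HVN→GLM→RVN→SLV: 1.179 × 2.187 × 2.483 × 0.1504 = 0.96291
Maximum is SLV→HVN→QRM→SLV at 1.0399; arbitrage exists.

1.0399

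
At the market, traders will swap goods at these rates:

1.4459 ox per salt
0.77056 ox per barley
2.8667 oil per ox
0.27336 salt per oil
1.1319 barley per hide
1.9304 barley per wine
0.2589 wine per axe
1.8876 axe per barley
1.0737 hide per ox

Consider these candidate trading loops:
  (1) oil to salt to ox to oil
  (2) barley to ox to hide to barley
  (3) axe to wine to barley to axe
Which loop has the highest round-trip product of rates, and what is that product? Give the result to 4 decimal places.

1.1331

(1) 0.27336 × 1.4459 × 2.8667 = 1.13307
(2) 0.77056 × 1.0737 × 1.1319 = 0.93648
(3) 0.2589 × 1.9304 × 1.8876 = 0.94339
Highest is cycle (1) at 1.1331 (>1, arbitrage).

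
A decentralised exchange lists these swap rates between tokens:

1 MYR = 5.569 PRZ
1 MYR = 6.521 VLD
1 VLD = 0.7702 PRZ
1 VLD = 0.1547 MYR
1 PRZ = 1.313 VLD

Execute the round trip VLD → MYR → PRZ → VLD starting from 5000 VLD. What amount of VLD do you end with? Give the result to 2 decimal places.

5655.91

5000 VLD × 0.1547 = 773.5 MYR
773.5 MYR × 5.569 = 4307.6215 PRZ
4307.6215 PRZ × 1.313 = 5655.9070295 VLD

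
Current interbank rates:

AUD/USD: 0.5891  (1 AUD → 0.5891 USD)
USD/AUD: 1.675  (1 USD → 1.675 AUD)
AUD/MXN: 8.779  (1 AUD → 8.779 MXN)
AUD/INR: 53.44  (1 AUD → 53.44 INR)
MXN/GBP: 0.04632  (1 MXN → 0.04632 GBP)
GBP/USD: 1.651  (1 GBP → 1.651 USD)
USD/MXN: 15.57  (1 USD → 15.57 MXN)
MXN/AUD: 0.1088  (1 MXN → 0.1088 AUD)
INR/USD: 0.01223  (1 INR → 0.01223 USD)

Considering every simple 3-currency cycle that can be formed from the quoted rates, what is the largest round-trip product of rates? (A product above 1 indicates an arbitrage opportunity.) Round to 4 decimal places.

1.1907

USD→MXN→GBP→USD: 15.57 × 0.04632 × 1.651 = 1.19071
USD→AUD→INR→USD: 1.675 × 53.44 × 0.01223 = 1.09473
USD→MXN→AUD→USD: 15.57 × 0.1088 × 0.5891 = 0.99794
Maximum is USD→MXN→GBP→USD at 1.1907; arbitrage exists.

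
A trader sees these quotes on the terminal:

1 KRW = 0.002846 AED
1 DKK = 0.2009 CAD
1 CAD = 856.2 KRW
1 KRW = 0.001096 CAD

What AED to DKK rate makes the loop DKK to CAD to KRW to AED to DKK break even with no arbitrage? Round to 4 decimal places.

Known legs of the cycle: 0.2009 × 856.2 × 0.002846 = 0.48954211068
For no arbitrage the full-cycle product must be 1, so the missing rate is 1 / 0.48954211068 ≈ 2.042725.

2.0427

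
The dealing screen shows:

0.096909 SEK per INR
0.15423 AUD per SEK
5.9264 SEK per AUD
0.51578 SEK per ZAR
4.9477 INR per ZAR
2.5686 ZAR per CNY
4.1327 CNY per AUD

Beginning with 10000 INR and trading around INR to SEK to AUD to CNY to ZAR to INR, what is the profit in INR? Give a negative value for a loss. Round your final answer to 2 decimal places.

-2150.05

10000 INR × 0.096909 = 969.09 SEK
969.09 SEK × 0.15423 = 149.4627507 AUD
149.4627507 AUD × 4.1327 = 617.68470981789 CNY
617.68470981789 CNY × 2.5686 = 1586.584945638232254 ZAR
1586.584945638232254 ZAR × 4.9477 = 7849.9463355342817231158 INR
Net change: 7849.9463355342817231158 − 10000 = -2150.0536644657182768842 INR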